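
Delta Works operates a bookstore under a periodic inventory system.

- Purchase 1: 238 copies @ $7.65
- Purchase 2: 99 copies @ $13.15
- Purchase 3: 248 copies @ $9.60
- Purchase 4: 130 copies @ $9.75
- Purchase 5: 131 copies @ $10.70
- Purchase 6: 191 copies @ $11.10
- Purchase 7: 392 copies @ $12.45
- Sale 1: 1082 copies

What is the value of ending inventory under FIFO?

Ending inventory = $4,320.15

Sale 1 (1082) [FIFO — oldest first]: 238 @ $7.65 + 99 @ $13.15 + 248 @ $9.60 + 130 @ $9.75 + 131 @ $10.70 + 191 @ $11.10 + 45 @ $12.45 = $10,852.90
Ending inventory: 347 @ $12.45 = $4,320.15
Check: goods available $15,173.05 = COGS $10,852.90 + ending $4,320.15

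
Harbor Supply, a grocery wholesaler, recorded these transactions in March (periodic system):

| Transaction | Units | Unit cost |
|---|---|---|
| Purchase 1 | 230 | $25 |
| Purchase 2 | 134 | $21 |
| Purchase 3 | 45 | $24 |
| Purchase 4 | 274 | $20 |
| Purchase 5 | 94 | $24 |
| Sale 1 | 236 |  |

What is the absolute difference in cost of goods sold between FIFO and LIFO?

FIFO COGS: 230 @ $25 + 6 @ $21 = $5,876
LIFO COGS: 94 @ $24 + 142 @ $20 = $5,096
Difference = |$5,876 − $5,096| = $780

$780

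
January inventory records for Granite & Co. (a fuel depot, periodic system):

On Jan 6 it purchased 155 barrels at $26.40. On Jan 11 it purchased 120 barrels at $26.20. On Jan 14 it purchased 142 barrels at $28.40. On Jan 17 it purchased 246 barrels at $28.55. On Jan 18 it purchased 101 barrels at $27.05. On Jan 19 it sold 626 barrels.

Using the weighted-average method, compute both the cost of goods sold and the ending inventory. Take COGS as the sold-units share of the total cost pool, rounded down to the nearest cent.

COGS = $17,226.59; ending inventory = $3,797.56

Jan 19, sell 626: 626/764 × $21,024.15 → $17,226.59
Ending inventory (cost pool remaining) = $3,797.56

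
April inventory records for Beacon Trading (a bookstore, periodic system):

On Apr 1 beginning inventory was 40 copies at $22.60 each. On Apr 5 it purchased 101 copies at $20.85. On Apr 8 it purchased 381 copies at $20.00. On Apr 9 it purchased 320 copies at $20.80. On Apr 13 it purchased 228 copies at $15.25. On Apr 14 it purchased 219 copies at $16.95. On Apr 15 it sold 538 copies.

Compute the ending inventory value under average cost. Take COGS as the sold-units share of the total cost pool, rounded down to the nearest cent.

Ending inventory = $14,259.62

Apr 15, sell 538: 538/1289 × $24,474.90 → $10,215.28
Ending inventory (cost pool remaining) = $14,259.62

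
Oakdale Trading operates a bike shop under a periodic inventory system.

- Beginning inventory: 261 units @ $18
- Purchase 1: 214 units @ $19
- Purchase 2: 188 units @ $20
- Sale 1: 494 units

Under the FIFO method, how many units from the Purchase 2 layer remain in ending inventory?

Sale 1 (494) [FIFO — oldest first]: 261 @ $18 + 214 @ $19 + 19 @ $20 = $9,144
Ending inventory: 169 @ $20 = $3,380

169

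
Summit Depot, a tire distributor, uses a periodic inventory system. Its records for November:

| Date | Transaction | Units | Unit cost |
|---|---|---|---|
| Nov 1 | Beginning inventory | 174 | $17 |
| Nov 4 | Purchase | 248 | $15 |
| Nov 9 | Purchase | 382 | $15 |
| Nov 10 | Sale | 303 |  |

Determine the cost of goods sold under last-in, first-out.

Nov 10, 303 sold [LIFO — newest first]: 303 @ $15 = $4,545
Ending inventory: 174 @ $17 + 248 @ $15 + 79 @ $15 = $7,863

COGS = $4,545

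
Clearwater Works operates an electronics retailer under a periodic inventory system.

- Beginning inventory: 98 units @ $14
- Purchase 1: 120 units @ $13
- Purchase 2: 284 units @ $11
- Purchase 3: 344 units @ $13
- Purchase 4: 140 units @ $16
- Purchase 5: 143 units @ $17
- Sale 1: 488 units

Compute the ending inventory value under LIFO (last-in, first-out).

Ending inventory = $7,863

Sale 1 (488) [LIFO — newest first]: 143 @ $17 + 140 @ $16 + 205 @ $13 = $7,336
Ending inventory: 98 @ $14 + 120 @ $13 + 284 @ $11 + 139 @ $13 = $7,863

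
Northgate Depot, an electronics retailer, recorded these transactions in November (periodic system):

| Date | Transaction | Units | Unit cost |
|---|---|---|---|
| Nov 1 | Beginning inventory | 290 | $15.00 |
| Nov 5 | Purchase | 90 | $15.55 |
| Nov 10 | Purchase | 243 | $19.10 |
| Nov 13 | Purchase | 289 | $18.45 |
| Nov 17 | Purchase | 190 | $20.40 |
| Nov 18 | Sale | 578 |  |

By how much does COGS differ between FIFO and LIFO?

FIFO COGS: 290 @ $15.00 + 90 @ $15.55 + 198 @ $19.10 = $9,531.30
LIFO COGS: 190 @ $20.40 + 289 @ $18.45 + 99 @ $19.10 = $11,098.95
Difference = |$9,531.30 − $11,098.95| = $1,567.65

$1,567.65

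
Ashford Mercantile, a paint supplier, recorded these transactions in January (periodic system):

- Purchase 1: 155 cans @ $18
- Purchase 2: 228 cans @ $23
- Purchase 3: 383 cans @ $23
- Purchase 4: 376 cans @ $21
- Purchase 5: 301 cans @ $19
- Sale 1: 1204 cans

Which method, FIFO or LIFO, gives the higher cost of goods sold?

FIFO COGS: 155 @ $18 + 228 @ $23 + 383 @ $23 + 376 @ $21 + 62 @ $19 = $25,917
LIFO COGS: 301 @ $19 + 376 @ $21 + 383 @ $23 + 144 @ $23 = $25,736

FIFO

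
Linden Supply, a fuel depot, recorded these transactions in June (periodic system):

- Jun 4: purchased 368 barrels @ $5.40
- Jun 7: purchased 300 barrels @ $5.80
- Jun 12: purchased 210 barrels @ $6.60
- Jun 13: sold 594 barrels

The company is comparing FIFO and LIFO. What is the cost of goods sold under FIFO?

FIFO COGS: 368 @ $5.40 + 226 @ $5.80 = $3,298.00
LIFO COGS: 210 @ $6.60 + 300 @ $5.80 + 84 @ $5.40 = $3,579.60

COGS = $3,298.00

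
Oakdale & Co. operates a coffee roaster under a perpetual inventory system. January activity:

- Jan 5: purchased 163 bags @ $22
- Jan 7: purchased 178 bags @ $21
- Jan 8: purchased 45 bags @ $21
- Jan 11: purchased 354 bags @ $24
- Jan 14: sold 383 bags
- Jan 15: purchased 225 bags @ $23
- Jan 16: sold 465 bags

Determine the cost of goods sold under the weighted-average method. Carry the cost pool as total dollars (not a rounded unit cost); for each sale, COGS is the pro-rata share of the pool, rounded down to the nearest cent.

After Jan 5: 163 on hand, pool $3,586.00 (≈ $22.0000 each)
After Jan 7: 341 on hand, pool $7,324.00 (≈ $21.4780 each)
After Jan 8: 386 on hand, pool $8,269.00 (≈ $21.4223 each)
After Jan 11: 740 on hand, pool $16,765.00 (≈ $22.6554 each)
Jan 14, sell 383: 383/740 × $16,765.00 → $8,677.02
After Jan 15: 582 on hand, pool $13,262.98 (≈ $22.7886 each)
Jan 16, sell 465: 465/582 × $13,262.98 → $10,596.71
Total COGS = $8,677.02 + $10,596.71 = $19,273.73
Ending inventory (cost pool remaining) = $2,666.27

COGS = $19,273.73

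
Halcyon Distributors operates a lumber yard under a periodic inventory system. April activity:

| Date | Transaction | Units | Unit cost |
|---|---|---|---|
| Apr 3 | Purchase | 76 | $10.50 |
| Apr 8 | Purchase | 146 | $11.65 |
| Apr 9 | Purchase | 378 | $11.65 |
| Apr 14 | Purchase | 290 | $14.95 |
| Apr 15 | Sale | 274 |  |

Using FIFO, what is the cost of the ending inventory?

Ending inventory = $8,133.40

Apr 15, 274 sold [FIFO — oldest first]: 76 @ $10.50 + 146 @ $11.65 + 52 @ $11.65 = $3,104.70
Ending inventory: 326 @ $11.65 + 290 @ $14.95 = $8,133.40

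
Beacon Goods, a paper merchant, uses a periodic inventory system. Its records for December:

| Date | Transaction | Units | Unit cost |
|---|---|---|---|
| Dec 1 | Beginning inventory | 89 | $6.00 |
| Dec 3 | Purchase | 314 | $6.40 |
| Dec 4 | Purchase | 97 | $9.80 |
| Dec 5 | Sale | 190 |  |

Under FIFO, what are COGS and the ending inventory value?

Dec 5, 190 sold [FIFO — oldest first]: 89 @ $6.00 + 101 @ $6.40 = $1,180.40
Ending inventory: 213 @ $6.40 + 97 @ $9.80 = $2,313.80

COGS = $1,180.40; ending inventory = $2,313.80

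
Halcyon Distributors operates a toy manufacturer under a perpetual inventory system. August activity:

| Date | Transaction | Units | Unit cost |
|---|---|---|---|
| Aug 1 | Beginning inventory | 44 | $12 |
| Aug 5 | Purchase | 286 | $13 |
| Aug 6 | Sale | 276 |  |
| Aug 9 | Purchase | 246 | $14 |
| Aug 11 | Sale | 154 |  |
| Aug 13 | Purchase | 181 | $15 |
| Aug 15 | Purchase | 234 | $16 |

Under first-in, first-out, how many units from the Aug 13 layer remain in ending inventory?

Aug 6, 276 sold [FIFO — oldest first]: 44 @ $12 + 232 @ $13 = $3,544
Aug 11, 154 sold [FIFO — oldest first]: 54 @ $13 + 100 @ $14 = $2,102
Total COGS = $3,544 + $2,102 = $5,646
Ending inventory: 146 @ $14 + 181 @ $15 + 234 @ $16 = $8,503

181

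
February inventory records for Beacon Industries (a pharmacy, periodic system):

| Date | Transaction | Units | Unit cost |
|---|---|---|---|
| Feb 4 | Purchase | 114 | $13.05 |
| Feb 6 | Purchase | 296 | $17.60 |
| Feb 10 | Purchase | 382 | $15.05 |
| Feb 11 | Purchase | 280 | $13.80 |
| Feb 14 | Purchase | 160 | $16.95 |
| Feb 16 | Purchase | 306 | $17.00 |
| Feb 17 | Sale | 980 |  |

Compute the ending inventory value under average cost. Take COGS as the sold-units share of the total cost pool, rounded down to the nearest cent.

Feb 17, sell 980: 980/1538 × $24,224.40 → $15,435.57
Ending inventory (cost pool remaining) = $8,788.83
Check: goods available $24,224.40 = COGS $15,435.57 + ending $8,788.83

Ending inventory = $8,788.83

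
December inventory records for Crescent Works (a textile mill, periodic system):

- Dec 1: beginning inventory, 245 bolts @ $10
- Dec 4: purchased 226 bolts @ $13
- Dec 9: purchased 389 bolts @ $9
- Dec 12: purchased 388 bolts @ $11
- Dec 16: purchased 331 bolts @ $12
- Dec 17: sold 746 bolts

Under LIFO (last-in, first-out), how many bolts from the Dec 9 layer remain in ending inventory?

362

Dec 17, 746 sold [LIFO — newest first]: 331 @ $12 + 388 @ $11 + 27 @ $9 = $8,483
Ending inventory: 245 @ $10 + 226 @ $13 + 362 @ $9 = $8,646
Check: goods available $17,129 = COGS $8,483 + ending $8,646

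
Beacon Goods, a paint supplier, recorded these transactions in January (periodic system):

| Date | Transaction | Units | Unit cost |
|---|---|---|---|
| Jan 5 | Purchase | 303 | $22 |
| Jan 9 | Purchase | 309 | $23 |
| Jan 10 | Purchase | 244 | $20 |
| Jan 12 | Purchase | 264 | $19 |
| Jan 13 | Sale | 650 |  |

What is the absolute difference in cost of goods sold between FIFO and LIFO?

$1,371

FIFO COGS: 303 @ $22 + 309 @ $23 + 38 @ $20 = $14,533
LIFO COGS: 264 @ $19 + 244 @ $20 + 142 @ $23 = $13,162
Difference = |$14,533 − $13,162| = $1,371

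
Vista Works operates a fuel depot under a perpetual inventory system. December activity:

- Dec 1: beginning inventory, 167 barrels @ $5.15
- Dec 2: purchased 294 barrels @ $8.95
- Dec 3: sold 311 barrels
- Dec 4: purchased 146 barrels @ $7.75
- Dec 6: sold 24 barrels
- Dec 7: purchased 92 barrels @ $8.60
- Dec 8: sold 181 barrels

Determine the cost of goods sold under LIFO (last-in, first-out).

Dec 3, 311 sold [LIFO — newest first]: 294 @ $8.95 + 17 @ $5.15 = $2,718.85
Dec 6, 24 sold [LIFO — newest first]: 24 @ $7.75 = $186.00
Dec 8, 181 sold [LIFO — newest first]: 92 @ $8.60 + 89 @ $7.75 = $1,480.95
Total COGS = $2,718.85 + $186.00 + $1,480.95 = $4,385.80
Ending inventory: 150 @ $5.15 + 33 @ $7.75 = $1,028.25
Check: goods available $5,414.05 = COGS $4,385.80 + ending $1,028.25

COGS = $4,385.80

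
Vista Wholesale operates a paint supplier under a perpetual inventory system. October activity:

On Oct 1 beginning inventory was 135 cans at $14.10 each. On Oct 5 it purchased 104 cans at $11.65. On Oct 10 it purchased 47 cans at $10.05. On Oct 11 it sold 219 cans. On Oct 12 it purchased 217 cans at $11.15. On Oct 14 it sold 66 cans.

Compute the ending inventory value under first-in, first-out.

Ending inventory = $2,429.60

Oct 11, 219 sold [FIFO — oldest first]: 135 @ $14.10 + 84 @ $11.65 = $2,882.10
Oct 14, 66 sold [FIFO — oldest first]: 20 @ $11.65 + 46 @ $10.05 = $695.30
Total COGS = $2,882.10 + $695.30 = $3,577.40
Ending inventory: 1 @ $10.05 + 217 @ $11.15 = $2,429.60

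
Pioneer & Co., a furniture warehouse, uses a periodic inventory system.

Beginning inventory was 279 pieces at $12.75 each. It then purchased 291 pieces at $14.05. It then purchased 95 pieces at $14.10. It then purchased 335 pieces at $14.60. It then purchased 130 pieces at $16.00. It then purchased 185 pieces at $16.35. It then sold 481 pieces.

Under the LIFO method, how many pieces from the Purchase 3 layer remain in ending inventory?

Sale 1 (481) [LIFO — newest first]: 185 @ $16.35 + 130 @ $16.00 + 166 @ $14.60 = $7,528.35
Ending inventory: 279 @ $12.75 + 291 @ $14.05 + 95 @ $14.10 + 169 @ $14.60 = $11,452.70
Check: goods available $18,981.05 = COGS $7,528.35 + ending $11,452.70

169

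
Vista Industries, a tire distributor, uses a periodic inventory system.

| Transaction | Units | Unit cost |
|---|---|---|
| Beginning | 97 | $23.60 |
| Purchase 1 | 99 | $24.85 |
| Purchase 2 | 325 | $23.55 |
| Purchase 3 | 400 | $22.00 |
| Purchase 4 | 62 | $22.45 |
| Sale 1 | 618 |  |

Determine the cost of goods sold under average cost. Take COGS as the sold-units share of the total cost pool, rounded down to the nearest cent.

COGS = $14,205.19

Sale 1, sell 618: 618/983 × $22,595.00 → $14,205.19
Ending inventory (cost pool remaining) = $8,389.81
Check: goods available $22,595.00 = COGS $14,205.19 + ending $8,389.81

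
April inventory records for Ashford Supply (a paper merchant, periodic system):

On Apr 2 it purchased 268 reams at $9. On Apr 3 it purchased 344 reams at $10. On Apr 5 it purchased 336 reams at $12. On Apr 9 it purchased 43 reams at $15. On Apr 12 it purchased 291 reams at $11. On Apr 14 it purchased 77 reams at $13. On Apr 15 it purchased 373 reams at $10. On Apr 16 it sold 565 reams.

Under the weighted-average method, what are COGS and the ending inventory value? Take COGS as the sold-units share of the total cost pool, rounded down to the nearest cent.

Apr 16, sell 565: 565/1732 × $18,461.00 → $6,022.20
Ending inventory (cost pool remaining) = $12,438.80
Check: goods available $18,461.00 = COGS $6,022.20 + ending $12,438.80

COGS = $6,022.20; ending inventory = $12,438.80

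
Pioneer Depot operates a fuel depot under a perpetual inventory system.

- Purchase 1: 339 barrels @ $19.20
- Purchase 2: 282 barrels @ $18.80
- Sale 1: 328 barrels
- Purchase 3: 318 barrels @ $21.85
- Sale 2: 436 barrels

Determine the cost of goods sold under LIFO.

COGS = $15,398.70

Sale 1 (328) [LIFO — newest first]: 282 @ $18.80 + 46 @ $19.20 = $6,184.80
Sale 2 (436) [LIFO — newest first]: 318 @ $21.85 + 118 @ $19.20 = $9,213.90
Total COGS = $6,184.80 + $9,213.90 = $15,398.70
Ending inventory: 175 @ $19.20 = $3,360.00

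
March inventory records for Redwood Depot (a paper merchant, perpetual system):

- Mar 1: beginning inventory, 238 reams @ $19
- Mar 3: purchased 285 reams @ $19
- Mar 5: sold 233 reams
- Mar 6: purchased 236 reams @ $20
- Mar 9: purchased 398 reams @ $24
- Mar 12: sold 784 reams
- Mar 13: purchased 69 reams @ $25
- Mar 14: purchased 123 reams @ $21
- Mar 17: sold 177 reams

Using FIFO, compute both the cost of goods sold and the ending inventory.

Mar 5, 233 sold [FIFO — oldest first]: 233 @ $19 = $4,427
Mar 12, 784 sold [FIFO — oldest first]: 5 @ $19 + 285 @ $19 + 236 @ $20 + 258 @ $24 = $16,422
Mar 17, 177 sold [FIFO — oldest first]: 140 @ $24 + 37 @ $25 = $4,285
Total COGS = $4,427 + $16,422 + $4,285 = $25,134
Ending inventory: 32 @ $25 + 123 @ $21 = $3,383

COGS = $25,134; ending inventory = $3,383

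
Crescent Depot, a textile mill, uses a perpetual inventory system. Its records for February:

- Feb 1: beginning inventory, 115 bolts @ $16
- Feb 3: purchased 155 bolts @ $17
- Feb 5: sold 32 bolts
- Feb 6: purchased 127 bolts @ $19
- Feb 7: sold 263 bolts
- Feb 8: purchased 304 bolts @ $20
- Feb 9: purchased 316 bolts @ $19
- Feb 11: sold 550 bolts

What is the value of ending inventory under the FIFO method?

Ending inventory = $3,268

Feb 5, 32 sold [FIFO — oldest first]: 32 @ $16 = $512
Feb 7, 263 sold [FIFO — oldest first]: 83 @ $16 + 155 @ $17 + 25 @ $19 = $4,438
Feb 11, 550 sold [FIFO — oldest first]: 102 @ $19 + 304 @ $20 + 144 @ $19 = $10,754
Total COGS = $512 + $4,438 + $10,754 = $15,704
Ending inventory: 172 @ $19 = $3,268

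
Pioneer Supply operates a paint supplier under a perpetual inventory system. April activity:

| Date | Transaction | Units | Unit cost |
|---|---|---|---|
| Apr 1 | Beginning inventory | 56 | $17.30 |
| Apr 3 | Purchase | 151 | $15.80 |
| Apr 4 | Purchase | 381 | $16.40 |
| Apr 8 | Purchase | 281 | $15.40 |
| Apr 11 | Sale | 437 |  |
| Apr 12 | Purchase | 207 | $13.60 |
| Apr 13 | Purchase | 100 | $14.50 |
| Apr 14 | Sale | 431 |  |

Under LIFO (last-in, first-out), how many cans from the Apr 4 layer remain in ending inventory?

Apr 11, 437 sold [LIFO — newest first]: 281 @ $15.40 + 156 @ $16.40 = $6,885.80
Apr 14, 431 sold [LIFO — newest first]: 100 @ $14.50 + 207 @ $13.60 + 124 @ $16.40 = $6,298.80
Total COGS = $6,885.80 + $6,298.80 = $13,184.60
Ending inventory: 56 @ $17.30 + 151 @ $15.80 + 101 @ $16.40 = $5,011.00
Check: goods available $18,195.60 = COGS $13,184.60 + ending $5,011.00

101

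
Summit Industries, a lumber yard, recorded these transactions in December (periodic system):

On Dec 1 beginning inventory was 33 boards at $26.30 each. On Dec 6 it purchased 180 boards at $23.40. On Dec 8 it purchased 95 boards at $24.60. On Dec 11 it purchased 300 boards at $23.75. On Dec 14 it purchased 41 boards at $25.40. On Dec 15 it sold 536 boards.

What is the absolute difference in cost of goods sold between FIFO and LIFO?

$11.50

FIFO COGS: 33 @ $26.30 + 180 @ $23.40 + 95 @ $24.60 + 228 @ $23.75 = $12,831.90
LIFO COGS: 41 @ $25.40 + 300 @ $23.75 + 95 @ $24.60 + 100 @ $23.40 = $12,843.40
Difference = |$12,831.90 − $12,843.40| = $11.50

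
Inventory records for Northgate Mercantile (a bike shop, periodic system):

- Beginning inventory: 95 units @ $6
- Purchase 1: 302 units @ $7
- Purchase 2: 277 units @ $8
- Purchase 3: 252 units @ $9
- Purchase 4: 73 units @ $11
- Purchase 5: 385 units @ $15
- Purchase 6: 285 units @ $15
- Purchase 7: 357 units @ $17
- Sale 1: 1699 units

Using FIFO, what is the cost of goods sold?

COGS = $18,531

Sale 1 (1699) [FIFO — oldest first]: 95 @ $6 + 302 @ $7 + 277 @ $8 + 252 @ $9 + 73 @ $11 + 385 @ $15 + 285 @ $15 + 30 @ $17 = $18,531
Ending inventory: 327 @ $17 = $5,559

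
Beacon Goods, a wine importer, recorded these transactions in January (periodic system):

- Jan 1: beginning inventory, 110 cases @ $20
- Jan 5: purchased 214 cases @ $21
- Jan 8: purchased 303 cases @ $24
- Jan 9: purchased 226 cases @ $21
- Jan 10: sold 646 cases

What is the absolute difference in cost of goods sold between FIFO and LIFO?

FIFO COGS: 110 @ $20 + 214 @ $21 + 303 @ $24 + 19 @ $21 = $14,365
LIFO COGS: 226 @ $21 + 303 @ $24 + 117 @ $21 = $14,475
Difference = |$14,365 − $14,475| = $110

$110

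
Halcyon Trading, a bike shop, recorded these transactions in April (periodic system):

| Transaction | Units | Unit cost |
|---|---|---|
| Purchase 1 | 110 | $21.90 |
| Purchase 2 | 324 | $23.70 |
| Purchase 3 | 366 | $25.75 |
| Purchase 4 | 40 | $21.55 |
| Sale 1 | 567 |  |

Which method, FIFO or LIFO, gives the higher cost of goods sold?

LIFO

FIFO COGS: 110 @ $21.90 + 324 @ $23.70 + 133 @ $25.75 = $13,512.55
LIFO COGS: 40 @ $21.55 + 366 @ $25.75 + 161 @ $23.70 = $14,102.20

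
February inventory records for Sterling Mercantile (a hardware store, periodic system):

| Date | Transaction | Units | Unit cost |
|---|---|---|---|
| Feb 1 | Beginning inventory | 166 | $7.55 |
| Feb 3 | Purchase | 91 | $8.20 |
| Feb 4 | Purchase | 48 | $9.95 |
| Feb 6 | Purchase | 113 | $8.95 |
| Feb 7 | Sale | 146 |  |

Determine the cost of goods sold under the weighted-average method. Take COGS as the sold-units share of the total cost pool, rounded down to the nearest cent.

Feb 7, sell 146: 146/418 × $3,488.45 → $1,218.45
Ending inventory (cost pool remaining) = $2,270.00
Check: goods available $3,488.45 = COGS $1,218.45 + ending $2,270.00

COGS = $1,218.45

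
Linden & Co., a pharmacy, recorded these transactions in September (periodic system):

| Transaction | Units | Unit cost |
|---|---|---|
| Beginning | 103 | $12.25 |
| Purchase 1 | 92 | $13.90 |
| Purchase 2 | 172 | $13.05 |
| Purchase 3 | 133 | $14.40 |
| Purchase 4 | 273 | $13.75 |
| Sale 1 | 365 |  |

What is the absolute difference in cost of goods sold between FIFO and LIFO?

$319.50

FIFO COGS: 103 @ $12.25 + 92 @ $13.90 + 170 @ $13.05 = $4,759.05
LIFO COGS: 273 @ $13.75 + 92 @ $14.40 = $5,078.55
Difference = |$4,759.05 − $5,078.55| = $319.50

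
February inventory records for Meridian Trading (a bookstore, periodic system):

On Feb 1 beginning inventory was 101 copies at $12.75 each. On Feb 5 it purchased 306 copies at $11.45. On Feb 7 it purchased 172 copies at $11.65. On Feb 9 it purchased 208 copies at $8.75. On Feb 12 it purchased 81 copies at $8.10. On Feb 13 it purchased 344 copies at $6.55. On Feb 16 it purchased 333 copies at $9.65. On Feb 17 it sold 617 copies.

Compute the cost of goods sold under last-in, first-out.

Feb 17, 617 sold [LIFO — newest first]: 333 @ $9.65 + 284 @ $6.55 = $5,073.65
Ending inventory: 101 @ $12.75 + 306 @ $11.45 + 172 @ $11.65 + 208 @ $8.75 + 81 @ $8.10 + 60 @ $6.55 = $9,664.35
Check: goods available $14,738.00 = COGS $5,073.65 + ending $9,664.35

COGS = $5,073.65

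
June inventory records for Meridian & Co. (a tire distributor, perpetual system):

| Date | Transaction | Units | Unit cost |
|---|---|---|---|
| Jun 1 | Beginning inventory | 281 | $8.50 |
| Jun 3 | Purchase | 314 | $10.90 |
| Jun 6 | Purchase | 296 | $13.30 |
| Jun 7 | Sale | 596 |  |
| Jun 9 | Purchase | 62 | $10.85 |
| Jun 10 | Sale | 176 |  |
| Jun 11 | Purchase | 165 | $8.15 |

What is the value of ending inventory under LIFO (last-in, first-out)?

Jun 7, 596 sold [LIFO — newest first]: 296 @ $13.30 + 300 @ $10.90 = $7,206.80
Jun 10, 176 sold [LIFO — newest first]: 62 @ $10.85 + 14 @ $10.90 + 100 @ $8.50 = $1,675.30
Total COGS = $7,206.80 + $1,675.30 = $8,882.10
Ending inventory: 181 @ $8.50 + 165 @ $8.15 = $2,883.25

Ending inventory = $2,883.25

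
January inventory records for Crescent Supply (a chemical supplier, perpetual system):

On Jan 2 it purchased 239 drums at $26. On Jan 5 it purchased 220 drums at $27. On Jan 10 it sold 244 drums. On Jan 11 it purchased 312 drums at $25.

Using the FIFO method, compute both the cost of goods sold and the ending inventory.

COGS = $6,349; ending inventory = $13,605

Jan 10, 244 sold [FIFO — oldest first]: 239 @ $26 + 5 @ $27 = $6,349
Ending inventory: 215 @ $27 + 312 @ $25 = $13,605
Check: goods available $19,954 = COGS $6,349 + ending $13,605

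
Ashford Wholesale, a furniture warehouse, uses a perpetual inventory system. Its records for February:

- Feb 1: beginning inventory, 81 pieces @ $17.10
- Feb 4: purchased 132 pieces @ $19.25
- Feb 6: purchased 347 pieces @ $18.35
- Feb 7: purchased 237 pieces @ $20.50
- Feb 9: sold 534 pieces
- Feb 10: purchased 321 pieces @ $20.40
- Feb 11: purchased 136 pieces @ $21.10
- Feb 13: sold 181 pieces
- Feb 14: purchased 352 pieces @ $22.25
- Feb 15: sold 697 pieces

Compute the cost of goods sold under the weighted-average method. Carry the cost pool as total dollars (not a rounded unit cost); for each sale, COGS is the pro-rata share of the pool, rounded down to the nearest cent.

After Feb 1: 81 on hand, pool $1,385.10 (≈ $17.1000 each)
After Feb 4: 213 on hand, pool $3,926.10 (≈ $18.4324 each)
After Feb 6: 560 on hand, pool $10,293.55 (≈ $18.3813 each)
After Feb 7: 797 on hand, pool $15,152.05 (≈ $19.0114 each)
Feb 9, sell 534: 534/797 × $15,152.05 → $10,152.06
After Feb 10: 584 on hand, pool $11,548.39 (≈ $19.7746 each)
After Feb 11: 720 on hand, pool $14,417.99 (≈ $20.0250 each)
Feb 13, sell 181: 181/720 × $14,417.99 → $3,624.52
After Feb 14: 891 on hand, pool $18,625.47 (≈ $20.9040 each)
Feb 15, sell 697: 697/891 × $18,625.47 → $14,570.09
Total COGS = $10,152.06 + $3,624.52 + $14,570.09 = $28,346.67
Ending inventory (cost pool remaining) = $4,055.38

COGS = $28,346.67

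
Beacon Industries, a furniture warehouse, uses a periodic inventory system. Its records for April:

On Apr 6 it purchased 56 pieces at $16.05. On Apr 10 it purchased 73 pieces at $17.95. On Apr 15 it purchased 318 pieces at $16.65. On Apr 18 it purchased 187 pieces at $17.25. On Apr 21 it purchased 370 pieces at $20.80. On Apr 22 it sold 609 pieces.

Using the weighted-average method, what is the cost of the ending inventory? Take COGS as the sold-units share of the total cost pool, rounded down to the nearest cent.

Apr 22, sell 609: 609/1004 × $18,425.60 → $11,176.48
Ending inventory (cost pool remaining) = $7,249.12

Ending inventory = $7,249.12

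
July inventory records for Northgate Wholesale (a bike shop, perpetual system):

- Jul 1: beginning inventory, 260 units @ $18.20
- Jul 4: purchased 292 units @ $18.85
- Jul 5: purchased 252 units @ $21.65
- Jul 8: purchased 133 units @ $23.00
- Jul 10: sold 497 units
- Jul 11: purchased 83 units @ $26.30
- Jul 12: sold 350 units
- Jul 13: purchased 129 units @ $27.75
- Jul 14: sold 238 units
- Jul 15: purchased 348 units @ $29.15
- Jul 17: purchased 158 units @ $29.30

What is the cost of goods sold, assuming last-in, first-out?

COGS = $23,348.85

Jul 10, 497 sold [LIFO — newest first]: 133 @ $23.00 + 252 @ $21.65 + 112 @ $18.85 = $10,626.00
Jul 12, 350 sold [LIFO — newest first]: 83 @ $26.30 + 180 @ $18.85 + 87 @ $18.20 = $7,159.30
Jul 14, 238 sold [LIFO — newest first]: 129 @ $27.75 + 109 @ $18.20 = $5,563.55
Total COGS = $10,626.00 + $7,159.30 + $5,563.55 = $23,348.85
Ending inventory: 64 @ $18.20 + 348 @ $29.15 + 158 @ $29.30 = $15,938.40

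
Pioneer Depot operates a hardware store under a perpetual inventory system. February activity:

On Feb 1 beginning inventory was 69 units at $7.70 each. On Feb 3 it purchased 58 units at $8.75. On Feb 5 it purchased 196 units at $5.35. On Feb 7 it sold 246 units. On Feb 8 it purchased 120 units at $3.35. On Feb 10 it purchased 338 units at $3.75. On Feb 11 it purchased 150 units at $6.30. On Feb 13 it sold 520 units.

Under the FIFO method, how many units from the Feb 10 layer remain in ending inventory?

15

Feb 7, 246 sold [FIFO — oldest first]: 69 @ $7.70 + 58 @ $8.75 + 119 @ $5.35 = $1,675.45
Feb 13, 520 sold [FIFO — oldest first]: 77 @ $5.35 + 120 @ $3.35 + 323 @ $3.75 = $2,025.20
Total COGS = $1,675.45 + $2,025.20 = $3,700.65
Ending inventory: 15 @ $3.75 + 150 @ $6.30 = $1,001.25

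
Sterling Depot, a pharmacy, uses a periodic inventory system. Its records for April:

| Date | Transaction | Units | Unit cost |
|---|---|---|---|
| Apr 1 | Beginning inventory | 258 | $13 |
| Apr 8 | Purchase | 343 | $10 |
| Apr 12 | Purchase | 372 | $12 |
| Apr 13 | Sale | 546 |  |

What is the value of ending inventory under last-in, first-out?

Ending inventory = $5,044

Apr 13, 546 sold [LIFO — newest first]: 372 @ $12 + 174 @ $10 = $6,204
Ending inventory: 258 @ $13 + 169 @ $10 = $5,044
Check: goods available $11,248 = COGS $6,204 + ending $5,044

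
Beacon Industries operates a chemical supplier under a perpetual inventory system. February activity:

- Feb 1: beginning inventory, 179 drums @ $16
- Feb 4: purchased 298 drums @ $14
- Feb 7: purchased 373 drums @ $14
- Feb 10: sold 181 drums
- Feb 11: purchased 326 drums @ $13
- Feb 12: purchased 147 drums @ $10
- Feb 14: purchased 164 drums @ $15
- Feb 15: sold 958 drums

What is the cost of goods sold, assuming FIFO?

Feb 10, 181 sold [FIFO — oldest first]: 179 @ $16 + 2 @ $14 = $2,892
Feb 15, 958 sold [FIFO — oldest first]: 296 @ $14 + 373 @ $14 + 289 @ $13 = $13,123
Total COGS = $2,892 + $13,123 = $16,015
Ending inventory: 37 @ $13 + 147 @ $10 + 164 @ $15 = $4,411
Check: goods available $20,426 = COGS $16,015 + ending $4,411

COGS = $16,015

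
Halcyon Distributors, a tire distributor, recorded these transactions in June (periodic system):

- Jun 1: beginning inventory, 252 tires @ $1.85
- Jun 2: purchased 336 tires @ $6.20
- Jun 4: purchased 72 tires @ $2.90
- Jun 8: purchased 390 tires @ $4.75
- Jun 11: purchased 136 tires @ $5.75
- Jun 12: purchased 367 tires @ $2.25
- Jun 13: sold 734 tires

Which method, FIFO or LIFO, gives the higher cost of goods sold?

FIFO COGS: 252 @ $1.85 + 336 @ $6.20 + 72 @ $2.90 + 74 @ $4.75 = $3,109.70
LIFO COGS: 367 @ $2.25 + 136 @ $5.75 + 231 @ $4.75 = $2,705.00

FIFO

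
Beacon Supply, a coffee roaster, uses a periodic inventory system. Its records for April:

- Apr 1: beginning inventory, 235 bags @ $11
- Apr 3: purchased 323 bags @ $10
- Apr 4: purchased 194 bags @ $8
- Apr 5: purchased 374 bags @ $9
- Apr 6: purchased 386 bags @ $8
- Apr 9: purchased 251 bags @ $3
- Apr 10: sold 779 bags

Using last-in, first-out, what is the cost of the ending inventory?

Apr 10, 779 sold [LIFO — newest first]: 251 @ $3 + 386 @ $8 + 142 @ $9 = $5,119
Ending inventory: 235 @ $11 + 323 @ $10 + 194 @ $8 + 232 @ $9 = $9,455
Check: goods available $14,574 = COGS $5,119 + ending $9,455

Ending inventory = $9,455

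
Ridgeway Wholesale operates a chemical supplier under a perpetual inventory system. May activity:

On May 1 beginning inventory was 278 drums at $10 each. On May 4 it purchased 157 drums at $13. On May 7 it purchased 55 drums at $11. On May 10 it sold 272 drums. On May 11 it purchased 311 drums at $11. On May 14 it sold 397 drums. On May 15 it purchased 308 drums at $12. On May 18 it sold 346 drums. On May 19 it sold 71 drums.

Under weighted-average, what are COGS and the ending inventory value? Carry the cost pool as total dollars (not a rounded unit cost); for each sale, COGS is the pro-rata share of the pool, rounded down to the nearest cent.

After May 1: 278 on hand, pool $2,780.00 (≈ $10.0000 each)
After May 4: 435 on hand, pool $4,821.00 (≈ $11.0828 each)
After May 7: 490 on hand, pool $5,426.00 (≈ $11.0735 each)
May 10, sell 272: 272/490 × $5,426.00 → $3,011.98
After May 11: 529 on hand, pool $5,835.02 (≈ $11.0303 each)
May 14, sell 397: 397/529 × $5,835.02 → $4,379.02
After May 15: 440 on hand, pool $5,152.00 (≈ $11.7091 each)
May 18, sell 346: 346/440 × $5,152.00 → $4,051.34
May 19, sell 71: 71/94 × $1,100.66 → $831.34
Total COGS = $3,011.98 + $4,379.02 + $4,051.34 + $831.34 = $12,273.68
Ending inventory (cost pool remaining) = $269.32

COGS = $12,273.68; ending inventory = $269.32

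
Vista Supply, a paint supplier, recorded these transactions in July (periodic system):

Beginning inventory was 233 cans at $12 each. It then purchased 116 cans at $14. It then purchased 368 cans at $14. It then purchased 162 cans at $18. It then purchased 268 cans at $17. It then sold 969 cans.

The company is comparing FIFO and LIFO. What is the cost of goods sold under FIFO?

FIFO COGS: 233 @ $12 + 116 @ $14 + 368 @ $14 + 162 @ $18 + 90 @ $17 = $14,018
LIFO COGS: 268 @ $17 + 162 @ $18 + 368 @ $14 + 116 @ $14 + 55 @ $12 = $14,908

COGS = $14,018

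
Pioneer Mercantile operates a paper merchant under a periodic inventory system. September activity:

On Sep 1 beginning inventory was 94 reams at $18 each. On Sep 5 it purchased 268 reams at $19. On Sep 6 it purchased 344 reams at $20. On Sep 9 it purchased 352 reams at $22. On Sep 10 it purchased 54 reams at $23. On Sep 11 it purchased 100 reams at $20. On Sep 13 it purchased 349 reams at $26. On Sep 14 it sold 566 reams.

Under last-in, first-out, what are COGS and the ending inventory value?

Sep 14, 566 sold [LIFO — newest first]: 349 @ $26 + 100 @ $20 + 54 @ $23 + 63 @ $22 = $13,702
Ending inventory: 94 @ $18 + 268 @ $19 + 344 @ $20 + 289 @ $22 = $20,022

COGS = $13,702; ending inventory = $20,022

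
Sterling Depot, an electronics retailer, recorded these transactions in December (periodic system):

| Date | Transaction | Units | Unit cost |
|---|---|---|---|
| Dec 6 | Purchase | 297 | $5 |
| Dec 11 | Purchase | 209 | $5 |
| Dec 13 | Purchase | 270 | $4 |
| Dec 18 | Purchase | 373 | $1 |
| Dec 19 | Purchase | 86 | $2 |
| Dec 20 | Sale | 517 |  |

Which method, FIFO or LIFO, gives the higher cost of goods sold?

FIFO

FIFO COGS: 297 @ $5 + 209 @ $5 + 11 @ $4 = $2,574
LIFO COGS: 86 @ $2 + 373 @ $1 + 58 @ $4 = $777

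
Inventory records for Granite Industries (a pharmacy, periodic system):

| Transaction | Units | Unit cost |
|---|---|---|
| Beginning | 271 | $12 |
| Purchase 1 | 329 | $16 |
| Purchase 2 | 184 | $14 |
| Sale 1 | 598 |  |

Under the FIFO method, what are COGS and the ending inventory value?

Sale 1 (598) [FIFO — oldest first]: 271 @ $12 + 327 @ $16 = $8,484
Ending inventory: 2 @ $16 + 184 @ $14 = $2,608

COGS = $8,484; ending inventory = $2,608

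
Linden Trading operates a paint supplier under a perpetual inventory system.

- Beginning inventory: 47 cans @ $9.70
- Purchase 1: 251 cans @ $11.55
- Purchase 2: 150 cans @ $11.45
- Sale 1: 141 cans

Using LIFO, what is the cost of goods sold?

Sale 1 (141) [LIFO — newest first]: 141 @ $11.45 = $1,614.45
Ending inventory: 47 @ $9.70 + 251 @ $11.55 + 9 @ $11.45 = $3,458.00

COGS = $1,614.45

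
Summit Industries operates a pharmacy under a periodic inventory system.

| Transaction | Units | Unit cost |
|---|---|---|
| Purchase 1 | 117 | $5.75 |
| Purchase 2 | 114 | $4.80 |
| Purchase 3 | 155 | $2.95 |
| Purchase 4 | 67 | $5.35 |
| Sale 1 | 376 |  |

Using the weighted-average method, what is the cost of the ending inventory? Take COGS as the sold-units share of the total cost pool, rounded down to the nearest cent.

Sale 1, sell 376: 376/453 × $2,035.65 → $1,689.63
Ending inventory (cost pool remaining) = $346.02
Check: goods available $2,035.65 = COGS $1,689.63 + ending $346.02

Ending inventory = $346.02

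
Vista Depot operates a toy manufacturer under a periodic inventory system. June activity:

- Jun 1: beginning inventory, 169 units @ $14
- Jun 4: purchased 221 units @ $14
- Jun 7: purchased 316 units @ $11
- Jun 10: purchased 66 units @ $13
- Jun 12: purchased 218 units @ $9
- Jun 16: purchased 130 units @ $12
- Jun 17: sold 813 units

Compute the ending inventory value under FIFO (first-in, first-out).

Ending inventory = $3,153

Jun 17, 813 sold [FIFO — oldest first]: 169 @ $14 + 221 @ $14 + 316 @ $11 + 66 @ $13 + 41 @ $9 = $10,163
Ending inventory: 177 @ $9 + 130 @ $12 = $3,153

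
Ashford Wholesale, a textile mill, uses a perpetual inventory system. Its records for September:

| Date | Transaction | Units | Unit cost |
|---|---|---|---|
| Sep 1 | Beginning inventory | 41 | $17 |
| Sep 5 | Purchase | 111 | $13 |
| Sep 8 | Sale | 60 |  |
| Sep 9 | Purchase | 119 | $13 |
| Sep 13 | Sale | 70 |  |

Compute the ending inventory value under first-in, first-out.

Ending inventory = $1,833

Sep 8, 60 sold [FIFO — oldest first]: 41 @ $17 + 19 @ $13 = $944
Sep 13, 70 sold [FIFO — oldest first]: 70 @ $13 = $910
Total COGS = $944 + $910 = $1,854
Ending inventory: 22 @ $13 + 119 @ $13 = $1,833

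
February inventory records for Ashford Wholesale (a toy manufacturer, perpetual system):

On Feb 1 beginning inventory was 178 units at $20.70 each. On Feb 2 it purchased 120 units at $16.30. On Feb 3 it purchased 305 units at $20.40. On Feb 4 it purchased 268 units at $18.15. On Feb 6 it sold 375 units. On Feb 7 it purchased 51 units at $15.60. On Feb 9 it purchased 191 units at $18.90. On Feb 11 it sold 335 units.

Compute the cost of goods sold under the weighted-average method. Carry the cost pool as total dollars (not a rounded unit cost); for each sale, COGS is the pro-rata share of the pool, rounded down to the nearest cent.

COGS = $13,525.12

After Feb 1: 178 on hand, pool $3,684.60 (≈ $20.7000 each)
After Feb 2: 298 on hand, pool $5,640.60 (≈ $18.9282 each)
After Feb 3: 603 on hand, pool $11,862.60 (≈ $19.6726 each)
After Feb 4: 871 on hand, pool $16,726.80 (≈ $19.2041 each)
Feb 6, sell 375: 375/871 × $16,726.80 → $7,201.54
After Feb 7: 547 on hand, pool $10,320.86 (≈ $18.8681 each)
After Feb 9: 738 on hand, pool $13,930.76 (≈ $18.8764 each)
Feb 11, sell 335: 335/738 × $13,930.76 → $6,323.58
Total COGS = $7,201.54 + $6,323.58 = $13,525.12
Ending inventory (cost pool remaining) = $7,607.18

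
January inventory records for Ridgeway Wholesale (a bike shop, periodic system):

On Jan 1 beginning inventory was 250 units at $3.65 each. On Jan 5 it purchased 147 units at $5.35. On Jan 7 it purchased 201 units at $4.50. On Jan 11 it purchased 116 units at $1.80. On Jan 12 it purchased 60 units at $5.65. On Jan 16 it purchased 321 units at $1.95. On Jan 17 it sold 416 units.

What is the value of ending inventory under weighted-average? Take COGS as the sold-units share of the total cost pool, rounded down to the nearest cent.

Ending inventory = $2,342.21

Jan 17, sell 416: 416/1095 × $3,777.20 → $1,434.99
Ending inventory (cost pool remaining) = $2,342.21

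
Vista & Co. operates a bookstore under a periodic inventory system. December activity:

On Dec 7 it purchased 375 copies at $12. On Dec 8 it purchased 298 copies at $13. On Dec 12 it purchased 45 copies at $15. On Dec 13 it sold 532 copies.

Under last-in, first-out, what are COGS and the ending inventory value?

COGS = $6,817; ending inventory = $2,232

Dec 13, 532 sold [LIFO — newest first]: 45 @ $15 + 298 @ $13 + 189 @ $12 = $6,817
Ending inventory: 186 @ $12 = $2,232
Check: goods available $9,049 = COGS $6,817 + ending $2,232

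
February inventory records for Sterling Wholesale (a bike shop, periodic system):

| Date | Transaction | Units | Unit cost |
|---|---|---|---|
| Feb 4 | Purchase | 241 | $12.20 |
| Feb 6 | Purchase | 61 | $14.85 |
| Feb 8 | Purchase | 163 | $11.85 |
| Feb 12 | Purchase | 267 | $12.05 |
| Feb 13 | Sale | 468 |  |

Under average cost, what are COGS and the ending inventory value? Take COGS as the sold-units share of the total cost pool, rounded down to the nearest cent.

Feb 13, sell 468: 468/732 × $8,994.95 → $5,750.86
Ending inventory (cost pool remaining) = $3,244.09

COGS = $5,750.86; ending inventory = $3,244.09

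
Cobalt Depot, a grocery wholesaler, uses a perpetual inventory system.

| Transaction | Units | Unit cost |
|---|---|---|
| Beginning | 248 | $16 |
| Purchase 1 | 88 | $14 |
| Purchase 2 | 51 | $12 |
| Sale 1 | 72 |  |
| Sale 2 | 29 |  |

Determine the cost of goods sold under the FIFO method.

Sale 1 (72) [FIFO — oldest first]: 72 @ $16 = $1,152
Sale 2 (29) [FIFO — oldest first]: 29 @ $16 = $464
Total COGS = $1,152 + $464 = $1,616
Ending inventory: 147 @ $16 + 88 @ $14 + 51 @ $12 = $4,196

COGS = $1,616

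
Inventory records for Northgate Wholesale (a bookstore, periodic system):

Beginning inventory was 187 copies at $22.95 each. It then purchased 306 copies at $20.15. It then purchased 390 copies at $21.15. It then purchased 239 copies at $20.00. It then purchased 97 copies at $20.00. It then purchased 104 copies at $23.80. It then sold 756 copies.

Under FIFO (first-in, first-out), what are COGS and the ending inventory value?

COGS = $16,020.00; ending inventory = $11,881.25

Sale 1 (756) [FIFO — oldest first]: 187 @ $22.95 + 306 @ $20.15 + 263 @ $21.15 = $16,020.00
Ending inventory: 127 @ $21.15 + 239 @ $20.00 + 97 @ $20.00 + 104 @ $23.80 = $11,881.25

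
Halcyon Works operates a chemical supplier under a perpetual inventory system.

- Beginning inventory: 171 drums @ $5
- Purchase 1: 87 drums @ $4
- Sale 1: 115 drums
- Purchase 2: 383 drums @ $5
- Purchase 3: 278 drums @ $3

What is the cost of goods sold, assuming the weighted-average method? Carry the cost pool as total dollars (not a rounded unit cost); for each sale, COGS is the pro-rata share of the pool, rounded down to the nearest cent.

COGS = $536.22

After Beginning: 171 on hand, pool $855.00 (≈ $5.0000 each)
After Purchase 1: 258 on hand, pool $1,203.00 (≈ $4.6628 each)
Sale 1, sell 115: 115/258 × $1,203.00 → $536.22
After Purchase 2: 526 on hand, pool $2,581.78 (≈ $4.9083 each)
After Purchase 3: 804 on hand, pool $3,415.78 (≈ $4.2485 each)
Ending inventory (cost pool remaining) = $3,415.78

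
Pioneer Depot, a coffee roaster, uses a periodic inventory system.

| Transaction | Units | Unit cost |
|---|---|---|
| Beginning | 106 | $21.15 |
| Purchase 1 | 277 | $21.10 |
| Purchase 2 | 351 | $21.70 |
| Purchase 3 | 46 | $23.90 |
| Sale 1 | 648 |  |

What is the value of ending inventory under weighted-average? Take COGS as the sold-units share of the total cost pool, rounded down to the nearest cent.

Sale 1, sell 648: 648/780 × $16,802.70 → $13,959.16
Ending inventory (cost pool remaining) = $2,843.54

Ending inventory = $2,843.54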